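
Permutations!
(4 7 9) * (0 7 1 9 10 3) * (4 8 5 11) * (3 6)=(0 7 10 6 3)(1 9 8 5 11 4)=[7, 9, 2, 0, 1, 11, 3, 10, 5, 8, 6, 4]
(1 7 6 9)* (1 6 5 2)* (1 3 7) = (2 3 7 5)(6 9) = [0, 1, 3, 7, 4, 2, 9, 5, 8, 6]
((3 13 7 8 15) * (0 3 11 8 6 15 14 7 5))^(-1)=((0 3 13 5)(6 15 11 8 14 7))^(-1)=(0 5 13 3)(6 7 14 8 11 15)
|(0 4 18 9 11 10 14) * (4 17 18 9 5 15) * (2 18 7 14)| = |(0 17 7 14)(2 18 5 15 4 9 11 10)| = 8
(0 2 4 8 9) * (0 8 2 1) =(0 1)(2 4)(8 9) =[1, 0, 4, 3, 2, 5, 6, 7, 9, 8]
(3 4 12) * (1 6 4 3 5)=(1 6 4 12 5)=[0, 6, 2, 3, 12, 1, 4, 7, 8, 9, 10, 11, 5]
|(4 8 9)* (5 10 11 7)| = |(4 8 9)(5 10 11 7)| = 12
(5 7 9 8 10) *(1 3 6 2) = (1 3 6 2)(5 7 9 8 10) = [0, 3, 1, 6, 4, 7, 2, 9, 10, 8, 5]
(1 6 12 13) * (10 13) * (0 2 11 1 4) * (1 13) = (0 2 11 13 4)(1 6 12 10) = [2, 6, 11, 3, 0, 5, 12, 7, 8, 9, 1, 13, 10, 4]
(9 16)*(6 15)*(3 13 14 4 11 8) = (3 13 14 4 11 8)(6 15)(9 16) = [0, 1, 2, 13, 11, 5, 15, 7, 3, 16, 10, 8, 12, 14, 4, 6, 9]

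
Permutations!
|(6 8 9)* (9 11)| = 4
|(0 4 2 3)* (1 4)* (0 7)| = 6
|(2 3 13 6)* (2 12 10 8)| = |(2 3 13 6 12 10 8)| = 7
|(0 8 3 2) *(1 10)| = 4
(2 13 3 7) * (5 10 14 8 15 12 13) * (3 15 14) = (2 5 10 3 7)(8 14)(12 13 15) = [0, 1, 5, 7, 4, 10, 6, 2, 14, 9, 3, 11, 13, 15, 8, 12]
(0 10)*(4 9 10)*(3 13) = (0 4 9 10)(3 13) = [4, 1, 2, 13, 9, 5, 6, 7, 8, 10, 0, 11, 12, 3]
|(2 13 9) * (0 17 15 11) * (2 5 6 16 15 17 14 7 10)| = |(17)(0 14 7 10 2 13 9 5 6 16 15 11)| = 12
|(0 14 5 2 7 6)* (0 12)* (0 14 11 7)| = 8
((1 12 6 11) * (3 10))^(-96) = (12)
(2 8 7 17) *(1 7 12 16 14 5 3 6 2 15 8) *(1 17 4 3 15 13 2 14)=[0, 7, 17, 6, 3, 15, 14, 4, 12, 9, 10, 11, 16, 2, 5, 8, 1, 13]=(1 7 4 3 6 14 5 15 8 12 16)(2 17 13)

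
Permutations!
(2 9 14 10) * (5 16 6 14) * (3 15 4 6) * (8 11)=(2 9 5 16 3 15 4 6 14 10)(8 11)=[0, 1, 9, 15, 6, 16, 14, 7, 11, 5, 2, 8, 12, 13, 10, 4, 3]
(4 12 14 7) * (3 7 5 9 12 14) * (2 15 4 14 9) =(2 15 4 9 12 3 7 14 5) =[0, 1, 15, 7, 9, 2, 6, 14, 8, 12, 10, 11, 3, 13, 5, 4]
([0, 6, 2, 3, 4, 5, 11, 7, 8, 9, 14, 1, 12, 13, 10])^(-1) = [0, 11, 2, 3, 4, 5, 1, 7, 8, 9, 14, 6, 12, 13, 10]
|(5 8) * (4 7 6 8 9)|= |(4 7 6 8 5 9)|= 6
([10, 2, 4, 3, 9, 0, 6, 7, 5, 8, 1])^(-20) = [4, 8, 5, 3, 0, 2, 6, 7, 1, 10, 9]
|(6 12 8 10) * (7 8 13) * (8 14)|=|(6 12 13 7 14 8 10)|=7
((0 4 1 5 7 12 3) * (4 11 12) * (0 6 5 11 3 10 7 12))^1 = ((0 3 6 5 12 10 7 4 1 11))^1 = (0 3 6 5 12 10 7 4 1 11)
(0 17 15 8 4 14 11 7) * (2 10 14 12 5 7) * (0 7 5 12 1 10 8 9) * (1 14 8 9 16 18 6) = [17, 10, 9, 3, 14, 5, 1, 7, 4, 0, 8, 2, 12, 13, 11, 16, 18, 15, 6] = (0 17 15 16 18 6 1 10 8 4 14 11 2 9)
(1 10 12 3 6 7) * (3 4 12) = (1 10 3 6 7)(4 12) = [0, 10, 2, 6, 12, 5, 7, 1, 8, 9, 3, 11, 4]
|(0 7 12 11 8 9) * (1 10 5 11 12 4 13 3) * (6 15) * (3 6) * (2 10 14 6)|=|(0 7 4 13 2 10 5 11 8 9)(1 14 6 15 3)|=10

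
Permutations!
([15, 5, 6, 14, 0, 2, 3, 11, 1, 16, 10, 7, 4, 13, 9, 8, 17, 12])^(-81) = (0 1 6 9 12 15 5 3 16 4 8 2 14 17)(7 11)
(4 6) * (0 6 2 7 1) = [6, 0, 7, 3, 2, 5, 4, 1] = (0 6 4 2 7 1)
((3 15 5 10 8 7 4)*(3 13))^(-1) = ((3 15 5 10 8 7 4 13))^(-1) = (3 13 4 7 8 10 5 15)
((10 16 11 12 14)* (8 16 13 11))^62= (16)(10 11 14 13 12)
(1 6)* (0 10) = [10, 6, 2, 3, 4, 5, 1, 7, 8, 9, 0] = (0 10)(1 6)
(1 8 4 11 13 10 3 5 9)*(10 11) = (1 8 4 10 3 5 9)(11 13) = [0, 8, 2, 5, 10, 9, 6, 7, 4, 1, 3, 13, 12, 11]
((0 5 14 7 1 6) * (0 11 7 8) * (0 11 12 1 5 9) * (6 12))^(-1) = ((0 9)(1 12)(5 14 8 11 7))^(-1) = (0 9)(1 12)(5 7 11 8 14)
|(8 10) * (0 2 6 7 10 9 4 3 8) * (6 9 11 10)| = |(0 2 9 4 3 8 11 10)(6 7)| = 8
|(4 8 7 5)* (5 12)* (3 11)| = |(3 11)(4 8 7 12 5)| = 10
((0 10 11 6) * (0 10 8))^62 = (6 11 10)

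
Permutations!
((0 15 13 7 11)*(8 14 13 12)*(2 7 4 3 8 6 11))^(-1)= ((0 15 12 6 11)(2 7)(3 8 14 13 4))^(-1)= (0 11 6 12 15)(2 7)(3 4 13 14 8)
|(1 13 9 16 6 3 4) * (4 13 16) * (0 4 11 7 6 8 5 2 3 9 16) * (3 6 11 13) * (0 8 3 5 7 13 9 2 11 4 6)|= 60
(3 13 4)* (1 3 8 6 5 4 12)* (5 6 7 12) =(1 3 13 5 4 8 7 12) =[0, 3, 2, 13, 8, 4, 6, 12, 7, 9, 10, 11, 1, 5]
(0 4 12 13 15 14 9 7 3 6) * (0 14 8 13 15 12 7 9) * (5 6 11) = (0 4 7 3 11 5 6 14)(8 13 12 15) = [4, 1, 2, 11, 7, 6, 14, 3, 13, 9, 10, 5, 15, 12, 0, 8]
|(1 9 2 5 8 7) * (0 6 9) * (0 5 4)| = 20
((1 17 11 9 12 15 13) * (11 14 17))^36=((1 11 9 12 15 13)(14 17))^36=(17)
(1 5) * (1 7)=(1 5 7)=[0, 5, 2, 3, 4, 7, 6, 1]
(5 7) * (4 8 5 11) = (4 8 5 7 11) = [0, 1, 2, 3, 8, 7, 6, 11, 5, 9, 10, 4]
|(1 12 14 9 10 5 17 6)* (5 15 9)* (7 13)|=|(1 12 14 5 17 6)(7 13)(9 10 15)|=6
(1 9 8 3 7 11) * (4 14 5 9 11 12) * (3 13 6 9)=[0, 11, 2, 7, 14, 3, 9, 12, 13, 8, 10, 1, 4, 6, 5]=(1 11)(3 7 12 4 14 5)(6 9 8 13)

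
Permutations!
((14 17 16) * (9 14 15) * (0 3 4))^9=((0 3 4)(9 14 17 16 15))^9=(9 15 16 17 14)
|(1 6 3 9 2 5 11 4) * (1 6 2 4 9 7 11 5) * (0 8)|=|(0 8)(1 2)(3 7 11 9 4 6)|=6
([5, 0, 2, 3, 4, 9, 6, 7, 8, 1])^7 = (0 1 9 5)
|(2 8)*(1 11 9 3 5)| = 10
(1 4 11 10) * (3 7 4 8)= (1 8 3 7 4 11 10)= [0, 8, 2, 7, 11, 5, 6, 4, 3, 9, 1, 10]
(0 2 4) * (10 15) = [2, 1, 4, 3, 0, 5, 6, 7, 8, 9, 15, 11, 12, 13, 14, 10] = (0 2 4)(10 15)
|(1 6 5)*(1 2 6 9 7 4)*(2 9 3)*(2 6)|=7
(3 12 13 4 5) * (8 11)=[0, 1, 2, 12, 5, 3, 6, 7, 11, 9, 10, 8, 13, 4]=(3 12 13 4 5)(8 11)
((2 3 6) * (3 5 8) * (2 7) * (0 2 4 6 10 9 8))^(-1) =(0 5 2)(3 8 9 10)(4 7 6)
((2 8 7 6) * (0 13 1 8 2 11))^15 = (0 13 1 8 7 6 11)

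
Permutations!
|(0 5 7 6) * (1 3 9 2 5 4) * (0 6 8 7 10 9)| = |(0 4 1 3)(2 5 10 9)(7 8)| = 4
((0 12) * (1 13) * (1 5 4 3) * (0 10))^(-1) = ((0 12 10)(1 13 5 4 3))^(-1) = (0 10 12)(1 3 4 5 13)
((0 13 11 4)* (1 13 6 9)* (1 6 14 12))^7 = (14)(6 9) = ((0 14 12 1 13 11 4)(6 9))^7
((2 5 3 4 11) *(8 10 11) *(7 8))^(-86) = (2 3 7 10)(4 8 11 5) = ((2 5 3 4 7 8 10 11))^(-86)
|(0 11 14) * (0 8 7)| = 5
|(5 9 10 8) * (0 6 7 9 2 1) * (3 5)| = 10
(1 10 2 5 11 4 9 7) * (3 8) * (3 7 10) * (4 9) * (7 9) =[0, 3, 5, 8, 4, 11, 6, 1, 9, 10, 2, 7] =(1 3 8 9 10 2 5 11 7)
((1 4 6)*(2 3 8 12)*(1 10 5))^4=((1 4 6 10 5)(2 3 8 12))^4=(12)(1 5 10 6 4)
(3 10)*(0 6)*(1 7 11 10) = [6, 7, 2, 1, 4, 5, 0, 11, 8, 9, 3, 10] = (0 6)(1 7 11 10 3)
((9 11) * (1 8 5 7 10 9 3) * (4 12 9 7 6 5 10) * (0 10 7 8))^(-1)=((0 10 8 7 4 12 9 11 3 1)(5 6))^(-1)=(0 1 3 11 9 12 4 7 8 10)(5 6)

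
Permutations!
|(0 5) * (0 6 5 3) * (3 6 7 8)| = |(0 6 5 7 8 3)| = 6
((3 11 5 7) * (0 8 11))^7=((0 8 11 5 7 3))^7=(0 8 11 5 7 3)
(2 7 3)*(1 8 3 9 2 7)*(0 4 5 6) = (0 4 5 6)(1 8 3 7 9 2) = [4, 8, 1, 7, 5, 6, 0, 9, 3, 2]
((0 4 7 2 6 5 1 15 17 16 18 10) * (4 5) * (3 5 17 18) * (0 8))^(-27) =(0 3 15 8 16 1 10 17 5 18)(2 6 4 7)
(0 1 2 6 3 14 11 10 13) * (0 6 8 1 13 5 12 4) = [13, 2, 8, 14, 0, 12, 3, 7, 1, 9, 5, 10, 4, 6, 11] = (0 13 6 3 14 11 10 5 12 4)(1 2 8)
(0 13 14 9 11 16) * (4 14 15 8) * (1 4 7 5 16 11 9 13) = (0 1 4 14 13 15 8 7 5 16) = [1, 4, 2, 3, 14, 16, 6, 5, 7, 9, 10, 11, 12, 15, 13, 8, 0]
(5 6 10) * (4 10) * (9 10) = [0, 1, 2, 3, 9, 6, 4, 7, 8, 10, 5] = (4 9 10 5 6)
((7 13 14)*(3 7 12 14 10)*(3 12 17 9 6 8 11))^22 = (17) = ((3 7 13 10 12 14 17 9 6 8 11))^22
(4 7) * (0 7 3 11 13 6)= (0 7 4 3 11 13 6)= [7, 1, 2, 11, 3, 5, 0, 4, 8, 9, 10, 13, 12, 6]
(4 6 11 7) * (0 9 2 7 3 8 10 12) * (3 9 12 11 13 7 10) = (0 12)(2 10 11 9)(3 8)(4 6 13 7) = [12, 1, 10, 8, 6, 5, 13, 4, 3, 2, 11, 9, 0, 7]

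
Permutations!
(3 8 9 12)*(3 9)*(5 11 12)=[0, 1, 2, 8, 4, 11, 6, 7, 3, 5, 10, 12, 9]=(3 8)(5 11 12 9)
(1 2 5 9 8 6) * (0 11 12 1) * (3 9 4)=[11, 2, 5, 9, 3, 4, 0, 7, 6, 8, 10, 12, 1]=(0 11 12 1 2 5 4 3 9 8 6)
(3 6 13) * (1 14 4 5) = (1 14 4 5)(3 6 13) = [0, 14, 2, 6, 5, 1, 13, 7, 8, 9, 10, 11, 12, 3, 4]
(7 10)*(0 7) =[7, 1, 2, 3, 4, 5, 6, 10, 8, 9, 0] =(0 7 10)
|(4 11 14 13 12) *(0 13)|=6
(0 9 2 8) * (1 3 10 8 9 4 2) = (0 4 2 9 1 3 10 8) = [4, 3, 9, 10, 2, 5, 6, 7, 0, 1, 8]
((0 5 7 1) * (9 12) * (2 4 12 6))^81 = ((0 5 7 1)(2 4 12 9 6))^81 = (0 5 7 1)(2 4 12 9 6)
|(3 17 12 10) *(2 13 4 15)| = |(2 13 4 15)(3 17 12 10)| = 4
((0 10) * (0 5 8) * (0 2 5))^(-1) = ((0 10)(2 5 8))^(-1) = (0 10)(2 8 5)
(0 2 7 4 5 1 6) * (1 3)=(0 2 7 4 5 3 1 6)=[2, 6, 7, 1, 5, 3, 0, 4]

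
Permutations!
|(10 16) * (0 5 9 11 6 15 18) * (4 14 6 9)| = |(0 5 4 14 6 15 18)(9 11)(10 16)| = 14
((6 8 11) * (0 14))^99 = (0 14) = ((0 14)(6 8 11))^99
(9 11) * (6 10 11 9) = (6 10 11) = [0, 1, 2, 3, 4, 5, 10, 7, 8, 9, 11, 6]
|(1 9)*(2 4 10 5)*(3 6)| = 4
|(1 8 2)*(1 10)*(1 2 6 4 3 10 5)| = 8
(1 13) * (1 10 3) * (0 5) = [5, 13, 2, 1, 4, 0, 6, 7, 8, 9, 3, 11, 12, 10] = (0 5)(1 13 10 3)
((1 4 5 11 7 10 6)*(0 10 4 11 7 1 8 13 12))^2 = ((0 10 6 8 13 12)(1 11)(4 5 7))^2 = (0 6 13)(4 7 5)(8 12 10)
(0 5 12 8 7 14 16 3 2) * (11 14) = (0 5 12 8 7 11 14 16 3 2) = [5, 1, 0, 2, 4, 12, 6, 11, 7, 9, 10, 14, 8, 13, 16, 15, 3]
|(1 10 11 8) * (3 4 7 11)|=|(1 10 3 4 7 11 8)|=7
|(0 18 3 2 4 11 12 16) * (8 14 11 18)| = |(0 8 14 11 12 16)(2 4 18 3)| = 12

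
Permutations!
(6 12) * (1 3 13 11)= (1 3 13 11)(6 12)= [0, 3, 2, 13, 4, 5, 12, 7, 8, 9, 10, 1, 6, 11]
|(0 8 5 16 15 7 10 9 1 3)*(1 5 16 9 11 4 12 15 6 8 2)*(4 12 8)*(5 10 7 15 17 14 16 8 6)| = 8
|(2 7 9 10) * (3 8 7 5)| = |(2 5 3 8 7 9 10)| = 7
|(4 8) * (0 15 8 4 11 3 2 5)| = 7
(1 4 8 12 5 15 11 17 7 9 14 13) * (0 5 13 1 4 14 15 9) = (0 5 9 15 11 17 7)(1 14)(4 8 12 13) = [5, 14, 2, 3, 8, 9, 6, 0, 12, 15, 10, 17, 13, 4, 1, 11, 16, 7]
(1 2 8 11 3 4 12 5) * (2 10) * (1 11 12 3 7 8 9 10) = (2 9 10)(3 4)(5 11 7 8 12) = [0, 1, 9, 4, 3, 11, 6, 8, 12, 10, 2, 7, 5]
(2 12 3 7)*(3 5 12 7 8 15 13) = (2 7)(3 8 15 13)(5 12) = [0, 1, 7, 8, 4, 12, 6, 2, 15, 9, 10, 11, 5, 3, 14, 13]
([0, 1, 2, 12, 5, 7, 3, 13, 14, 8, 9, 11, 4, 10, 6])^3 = (3 5 10 14 12 7 9 6 4 13 8)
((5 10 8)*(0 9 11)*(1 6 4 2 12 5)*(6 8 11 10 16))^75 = ((0 9 10 11)(1 8)(2 12 5 16 6 4))^75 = (0 11 10 9)(1 8)(2 16)(4 5)(6 12)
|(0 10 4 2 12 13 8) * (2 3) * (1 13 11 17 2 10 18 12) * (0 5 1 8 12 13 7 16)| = 12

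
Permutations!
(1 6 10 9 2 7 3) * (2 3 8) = (1 6 10 9 3)(2 7 8) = [0, 6, 7, 1, 4, 5, 10, 8, 2, 3, 9]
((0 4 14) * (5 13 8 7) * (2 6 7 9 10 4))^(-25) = (0 10 13 6 14 9 5 2 4 8 7)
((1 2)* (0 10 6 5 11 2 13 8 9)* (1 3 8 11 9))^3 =(0 5 10 9 6)(1 2)(3 13)(8 11)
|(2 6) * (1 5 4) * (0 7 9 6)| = |(0 7 9 6 2)(1 5 4)| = 15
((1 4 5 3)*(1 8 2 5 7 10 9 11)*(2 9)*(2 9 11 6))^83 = (1 2 4 5 7 3 10 8 9 11 6)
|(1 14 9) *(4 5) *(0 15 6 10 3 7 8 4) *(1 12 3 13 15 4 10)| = |(0 4 5)(1 14 9 12 3 7 8 10 13 15 6)| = 33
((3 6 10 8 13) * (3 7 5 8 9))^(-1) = (3 9 10 6)(5 7 13 8)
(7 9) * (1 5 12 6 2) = (1 5 12 6 2)(7 9) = [0, 5, 1, 3, 4, 12, 2, 9, 8, 7, 10, 11, 6]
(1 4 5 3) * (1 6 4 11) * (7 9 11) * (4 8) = (1 7 9 11)(3 6 8 4 5) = [0, 7, 2, 6, 5, 3, 8, 9, 4, 11, 10, 1]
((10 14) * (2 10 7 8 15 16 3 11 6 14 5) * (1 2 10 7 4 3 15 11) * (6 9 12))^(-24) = (16)(1 4 6 9 8 2 3 14 12 11 7)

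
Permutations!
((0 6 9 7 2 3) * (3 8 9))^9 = (2 8 9 7)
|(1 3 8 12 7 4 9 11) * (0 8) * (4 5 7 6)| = 18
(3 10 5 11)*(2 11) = (2 11 3 10 5) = [0, 1, 11, 10, 4, 2, 6, 7, 8, 9, 5, 3]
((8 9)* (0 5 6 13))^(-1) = ((0 5 6 13)(8 9))^(-1) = (0 13 6 5)(8 9)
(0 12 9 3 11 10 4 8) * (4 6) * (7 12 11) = (0 11 10 6 4 8)(3 7 12 9) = [11, 1, 2, 7, 8, 5, 4, 12, 0, 3, 6, 10, 9]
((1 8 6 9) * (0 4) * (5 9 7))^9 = (0 4)(1 7)(5 8)(6 9)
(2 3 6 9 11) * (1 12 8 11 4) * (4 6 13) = (1 12 8 11 2 3 13 4)(6 9) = [0, 12, 3, 13, 1, 5, 9, 7, 11, 6, 10, 2, 8, 4]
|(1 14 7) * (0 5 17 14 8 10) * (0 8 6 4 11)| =|(0 5 17 14 7 1 6 4 11)(8 10)| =18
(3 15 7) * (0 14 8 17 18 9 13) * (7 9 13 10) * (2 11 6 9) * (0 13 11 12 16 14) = (2 12 16 14 8 17 18 11 6 9 10 7 3 15) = [0, 1, 12, 15, 4, 5, 9, 3, 17, 10, 7, 6, 16, 13, 8, 2, 14, 18, 11]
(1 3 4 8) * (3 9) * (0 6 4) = (0 6 4 8 1 9 3) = [6, 9, 2, 0, 8, 5, 4, 7, 1, 3]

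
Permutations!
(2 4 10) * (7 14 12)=(2 4 10)(7 14 12)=[0, 1, 4, 3, 10, 5, 6, 14, 8, 9, 2, 11, 7, 13, 12]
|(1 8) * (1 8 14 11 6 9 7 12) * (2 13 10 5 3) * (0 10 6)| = 13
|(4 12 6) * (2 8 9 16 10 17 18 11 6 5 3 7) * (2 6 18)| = |(2 8 9 16 10 17)(3 7 6 4 12 5)(11 18)| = 6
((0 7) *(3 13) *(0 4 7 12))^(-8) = ((0 12)(3 13)(4 7))^(-8) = (13)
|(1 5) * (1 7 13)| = |(1 5 7 13)| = 4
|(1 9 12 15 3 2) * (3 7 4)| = 8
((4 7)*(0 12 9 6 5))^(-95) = ((0 12 9 6 5)(4 7))^(-95) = (12)(4 7)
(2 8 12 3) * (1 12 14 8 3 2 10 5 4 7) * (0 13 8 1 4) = [13, 12, 3, 10, 7, 0, 6, 4, 14, 9, 5, 11, 2, 8, 1] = (0 13 8 14 1 12 2 3 10 5)(4 7)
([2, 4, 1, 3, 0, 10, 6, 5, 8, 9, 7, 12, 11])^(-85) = [4, 2, 0, 3, 1, 7, 6, 10, 8, 9, 5, 12, 11]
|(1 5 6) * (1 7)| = |(1 5 6 7)| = 4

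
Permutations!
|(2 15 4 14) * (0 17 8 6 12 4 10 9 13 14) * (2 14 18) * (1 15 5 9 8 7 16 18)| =|(0 17 7 16 18 2 5 9 13 1 15 10 8 6 12 4)| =16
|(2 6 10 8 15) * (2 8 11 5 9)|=6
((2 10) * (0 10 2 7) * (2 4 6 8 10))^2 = (0 4 8 7 2 6 10)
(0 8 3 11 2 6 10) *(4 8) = (0 4 8 3 11 2 6 10) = [4, 1, 6, 11, 8, 5, 10, 7, 3, 9, 0, 2]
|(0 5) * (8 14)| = 2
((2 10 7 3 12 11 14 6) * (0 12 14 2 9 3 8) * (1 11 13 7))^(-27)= (0 7 12 8 13)(1 11 2 10)(3 14 6 9)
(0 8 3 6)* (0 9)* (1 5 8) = (0 1 5 8 3 6 9) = [1, 5, 2, 6, 4, 8, 9, 7, 3, 0]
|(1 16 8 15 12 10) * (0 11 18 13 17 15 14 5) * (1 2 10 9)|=26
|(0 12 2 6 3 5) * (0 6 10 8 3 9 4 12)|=9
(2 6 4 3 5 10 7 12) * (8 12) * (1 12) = (1 12 2 6 4 3 5 10 7 8) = [0, 12, 6, 5, 3, 10, 4, 8, 1, 9, 7, 11, 2]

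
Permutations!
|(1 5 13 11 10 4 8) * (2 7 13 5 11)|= |(1 11 10 4 8)(2 7 13)|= 15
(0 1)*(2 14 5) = (0 1)(2 14 5) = [1, 0, 14, 3, 4, 2, 6, 7, 8, 9, 10, 11, 12, 13, 5]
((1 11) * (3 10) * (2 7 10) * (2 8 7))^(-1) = ((1 11)(3 8 7 10))^(-1) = (1 11)(3 10 7 8)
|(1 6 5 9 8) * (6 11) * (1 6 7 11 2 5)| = 6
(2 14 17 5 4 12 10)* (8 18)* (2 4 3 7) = (2 14 17 5 3 7)(4 12 10)(8 18) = [0, 1, 14, 7, 12, 3, 6, 2, 18, 9, 4, 11, 10, 13, 17, 15, 16, 5, 8]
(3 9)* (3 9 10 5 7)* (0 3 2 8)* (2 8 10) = (0 3 2 10 5 7 8) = [3, 1, 10, 2, 4, 7, 6, 8, 0, 9, 5]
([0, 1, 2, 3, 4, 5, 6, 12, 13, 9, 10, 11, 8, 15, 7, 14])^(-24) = (15)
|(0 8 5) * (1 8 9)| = 5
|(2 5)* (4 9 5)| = |(2 4 9 5)| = 4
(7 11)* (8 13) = (7 11)(8 13) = [0, 1, 2, 3, 4, 5, 6, 11, 13, 9, 10, 7, 12, 8]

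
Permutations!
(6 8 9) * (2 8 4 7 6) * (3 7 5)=(2 8 9)(3 7 6 4 5)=[0, 1, 8, 7, 5, 3, 4, 6, 9, 2]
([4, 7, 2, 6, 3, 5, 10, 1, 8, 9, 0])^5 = (10)(1 7)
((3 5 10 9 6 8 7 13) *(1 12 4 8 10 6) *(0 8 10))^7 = (13)(1 4 9 12 10)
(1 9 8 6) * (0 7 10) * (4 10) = (0 7 4 10)(1 9 8 6) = [7, 9, 2, 3, 10, 5, 1, 4, 6, 8, 0]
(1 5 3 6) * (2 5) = [0, 2, 5, 6, 4, 3, 1] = (1 2 5 3 6)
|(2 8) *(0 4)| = 2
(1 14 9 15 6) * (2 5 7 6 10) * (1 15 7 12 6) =(1 14 9 7)(2 5 12 6 15 10) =[0, 14, 5, 3, 4, 12, 15, 1, 8, 7, 2, 11, 6, 13, 9, 10]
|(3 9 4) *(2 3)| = |(2 3 9 4)| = 4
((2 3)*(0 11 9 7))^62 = ((0 11 9 7)(2 3))^62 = (0 9)(7 11)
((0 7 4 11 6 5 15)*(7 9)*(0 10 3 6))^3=(0 4 9 11 7)(3 15 6 10 5)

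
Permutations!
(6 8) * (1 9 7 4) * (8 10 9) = (1 8 6 10 9 7 4) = [0, 8, 2, 3, 1, 5, 10, 4, 6, 7, 9]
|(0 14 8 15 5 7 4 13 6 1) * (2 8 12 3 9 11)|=15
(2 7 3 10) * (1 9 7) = (1 9 7 3 10 2) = [0, 9, 1, 10, 4, 5, 6, 3, 8, 7, 2]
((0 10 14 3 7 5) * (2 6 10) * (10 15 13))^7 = (0 3 13 2 7 10 6 5 14 15) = ((0 2 6 15 13 10 14 3 7 5))^7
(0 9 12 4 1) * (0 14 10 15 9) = (1 14 10 15 9 12 4) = [0, 14, 2, 3, 1, 5, 6, 7, 8, 12, 15, 11, 4, 13, 10, 9]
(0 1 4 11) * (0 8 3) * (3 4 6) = [1, 6, 2, 0, 11, 5, 3, 7, 4, 9, 10, 8] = (0 1 6 3)(4 11 8)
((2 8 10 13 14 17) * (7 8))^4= ((2 7 8 10 13 14 17))^4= (2 13 7 14 8 17 10)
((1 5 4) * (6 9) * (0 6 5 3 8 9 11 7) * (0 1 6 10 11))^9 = ((0 10 11 7 1 3 8 9 5 4 6))^9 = (0 4 9 3 7 10 6 5 8 1 11)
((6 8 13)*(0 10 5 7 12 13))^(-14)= ((0 10 5 7 12 13 6 8))^(-14)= (0 5 12 6)(7 13 8 10)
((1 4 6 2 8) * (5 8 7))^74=((1 4 6 2 7 5 8))^74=(1 7 4 5 6 8 2)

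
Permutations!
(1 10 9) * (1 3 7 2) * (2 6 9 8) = (1 10 8 2)(3 7 6 9) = [0, 10, 1, 7, 4, 5, 9, 6, 2, 3, 8]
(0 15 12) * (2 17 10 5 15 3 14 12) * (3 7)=(0 7 3 14 12)(2 17 10 5 15)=[7, 1, 17, 14, 4, 15, 6, 3, 8, 9, 5, 11, 0, 13, 12, 2, 16, 10]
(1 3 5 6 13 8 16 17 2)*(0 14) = (0 14)(1 3 5 6 13 8 16 17 2) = [14, 3, 1, 5, 4, 6, 13, 7, 16, 9, 10, 11, 12, 8, 0, 15, 17, 2]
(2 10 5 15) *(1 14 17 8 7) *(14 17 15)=(1 17 8 7)(2 10 5 14 15)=[0, 17, 10, 3, 4, 14, 6, 1, 7, 9, 5, 11, 12, 13, 15, 2, 16, 8]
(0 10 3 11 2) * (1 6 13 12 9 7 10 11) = (0 11 2)(1 6 13 12 9 7 10 3) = [11, 6, 0, 1, 4, 5, 13, 10, 8, 7, 3, 2, 9, 12]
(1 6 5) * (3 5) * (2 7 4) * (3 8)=(1 6 8 3 5)(2 7 4)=[0, 6, 7, 5, 2, 1, 8, 4, 3]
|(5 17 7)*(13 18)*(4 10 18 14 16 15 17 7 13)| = |(4 10 18)(5 7)(13 14 16 15 17)| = 30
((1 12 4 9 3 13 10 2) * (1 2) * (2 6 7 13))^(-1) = (1 10 13 7 6 2 3 9 4 12)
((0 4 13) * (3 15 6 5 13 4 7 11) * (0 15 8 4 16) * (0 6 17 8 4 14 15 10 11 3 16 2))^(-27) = (0 4 7 2 3)(5 11)(6 10)(8 14 15 17)(13 16)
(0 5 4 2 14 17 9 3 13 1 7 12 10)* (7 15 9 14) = (0 5 4 2 7 12 10)(1 15 9 3 13)(14 17) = [5, 15, 7, 13, 2, 4, 6, 12, 8, 3, 0, 11, 10, 1, 17, 9, 16, 14]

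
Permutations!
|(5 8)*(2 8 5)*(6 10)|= 2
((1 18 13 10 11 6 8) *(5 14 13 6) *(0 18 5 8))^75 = (18)(1 11 13 5 8 10 14)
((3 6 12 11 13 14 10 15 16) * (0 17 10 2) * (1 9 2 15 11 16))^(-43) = ((0 17 10 11 13 14 15 1 9 2)(3 6 12 16))^(-43) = (0 1 13 17 9 14 10 2 15 11)(3 6 12 16)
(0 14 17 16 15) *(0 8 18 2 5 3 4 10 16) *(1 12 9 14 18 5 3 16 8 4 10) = (0 18 2 3 10 8 5 16 15 4 1 12 9 14 17) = [18, 12, 3, 10, 1, 16, 6, 7, 5, 14, 8, 11, 9, 13, 17, 4, 15, 0, 2]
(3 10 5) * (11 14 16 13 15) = [0, 1, 2, 10, 4, 3, 6, 7, 8, 9, 5, 14, 12, 15, 16, 11, 13] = (3 10 5)(11 14 16 13 15)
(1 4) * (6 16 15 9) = [0, 4, 2, 3, 1, 5, 16, 7, 8, 6, 10, 11, 12, 13, 14, 9, 15] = (1 4)(6 16 15 9)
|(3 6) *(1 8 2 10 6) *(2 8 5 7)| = 7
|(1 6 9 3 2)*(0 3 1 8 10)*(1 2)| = 8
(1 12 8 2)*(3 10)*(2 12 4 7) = (1 4 7 2)(3 10)(8 12) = [0, 4, 1, 10, 7, 5, 6, 2, 12, 9, 3, 11, 8]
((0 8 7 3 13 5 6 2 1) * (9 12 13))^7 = (0 5 3 1 13 7 2 12 8 6 9)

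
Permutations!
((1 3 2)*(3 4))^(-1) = (1 2 3 4)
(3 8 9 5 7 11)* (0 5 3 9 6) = (0 5 7 11 9 3 8 6) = [5, 1, 2, 8, 4, 7, 0, 11, 6, 3, 10, 9]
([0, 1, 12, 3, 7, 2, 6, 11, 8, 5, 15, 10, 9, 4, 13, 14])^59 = (2 5 9 12)(4 10 13 11 14 7 15)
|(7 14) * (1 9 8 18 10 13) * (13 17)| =|(1 9 8 18 10 17 13)(7 14)| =14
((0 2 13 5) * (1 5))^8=((0 2 13 1 5))^8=(0 1 2 5 13)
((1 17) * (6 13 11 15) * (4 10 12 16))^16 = (17)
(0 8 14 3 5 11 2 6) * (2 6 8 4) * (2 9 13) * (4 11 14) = [11, 1, 8, 5, 9, 14, 0, 7, 4, 13, 10, 6, 12, 2, 3] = (0 11 6)(2 8 4 9 13)(3 5 14)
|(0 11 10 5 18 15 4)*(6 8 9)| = |(0 11 10 5 18 15 4)(6 8 9)| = 21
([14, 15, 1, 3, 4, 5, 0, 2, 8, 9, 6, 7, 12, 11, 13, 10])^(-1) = (0 6 10 15 1 2 7 11 13 14)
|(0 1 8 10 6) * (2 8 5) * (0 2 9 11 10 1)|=|(1 5 9 11 10 6 2 8)|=8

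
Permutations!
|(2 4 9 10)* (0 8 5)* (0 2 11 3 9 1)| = |(0 8 5 2 4 1)(3 9 10 11)| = 12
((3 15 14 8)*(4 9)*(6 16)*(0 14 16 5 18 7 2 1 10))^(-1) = ((0 14 8 3 15 16 6 5 18 7 2 1 10)(4 9))^(-1) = (0 10 1 2 7 18 5 6 16 15 3 8 14)(4 9)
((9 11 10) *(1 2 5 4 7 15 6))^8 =(1 2 5 4 7 15 6)(9 10 11)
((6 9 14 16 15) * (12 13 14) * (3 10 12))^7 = (3 6 16 13 10 9 15 14 12)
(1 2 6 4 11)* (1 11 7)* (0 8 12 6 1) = (0 8 12 6 4 7)(1 2) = [8, 2, 1, 3, 7, 5, 4, 0, 12, 9, 10, 11, 6]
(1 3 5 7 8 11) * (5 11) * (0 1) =[1, 3, 2, 11, 4, 7, 6, 8, 5, 9, 10, 0] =(0 1 3 11)(5 7 8)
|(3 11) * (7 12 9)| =6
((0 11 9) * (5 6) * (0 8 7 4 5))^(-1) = ((0 11 9 8 7 4 5 6))^(-1) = (0 6 5 4 7 8 9 11)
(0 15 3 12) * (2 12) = (0 15 3 2 12) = [15, 1, 12, 2, 4, 5, 6, 7, 8, 9, 10, 11, 0, 13, 14, 3]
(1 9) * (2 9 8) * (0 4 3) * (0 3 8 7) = [4, 7, 9, 3, 8, 5, 6, 0, 2, 1] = (0 4 8 2 9 1 7)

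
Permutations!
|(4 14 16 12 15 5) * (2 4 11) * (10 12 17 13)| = |(2 4 14 16 17 13 10 12 15 5 11)| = 11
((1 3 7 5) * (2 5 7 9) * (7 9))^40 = ((1 3 7 9 2 5))^40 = (1 2 7)(3 5 9)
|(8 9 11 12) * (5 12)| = |(5 12 8 9 11)| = 5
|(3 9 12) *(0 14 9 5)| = |(0 14 9 12 3 5)| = 6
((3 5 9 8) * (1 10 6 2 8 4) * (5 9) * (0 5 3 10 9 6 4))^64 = ((0 5 3 6 2 8 10 4 1 9))^64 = (0 2 1 3 10)(4 5 8 9 6)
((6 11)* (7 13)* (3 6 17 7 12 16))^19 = ((3 6 11 17 7 13 12 16))^19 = (3 17 12 6 7 16 11 13)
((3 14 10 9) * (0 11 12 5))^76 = (14)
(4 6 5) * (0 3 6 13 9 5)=(0 3 6)(4 13 9 5)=[3, 1, 2, 6, 13, 4, 0, 7, 8, 5, 10, 11, 12, 9]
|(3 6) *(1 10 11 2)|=4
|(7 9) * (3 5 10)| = 6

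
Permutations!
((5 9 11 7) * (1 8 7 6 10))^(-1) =(1 10 6 11 9 5 7 8)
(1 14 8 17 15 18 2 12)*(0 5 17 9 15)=[5, 14, 12, 3, 4, 17, 6, 7, 9, 15, 10, 11, 1, 13, 8, 18, 16, 0, 2]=(0 5 17)(1 14 8 9 15 18 2 12)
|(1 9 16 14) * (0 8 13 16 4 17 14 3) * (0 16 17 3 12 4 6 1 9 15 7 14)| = 12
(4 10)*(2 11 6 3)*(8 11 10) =(2 10 4 8 11 6 3) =[0, 1, 10, 2, 8, 5, 3, 7, 11, 9, 4, 6]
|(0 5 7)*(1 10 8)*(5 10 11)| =|(0 10 8 1 11 5 7)| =7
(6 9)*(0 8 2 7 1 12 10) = (0 8 2 7 1 12 10)(6 9) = [8, 12, 7, 3, 4, 5, 9, 1, 2, 6, 0, 11, 10]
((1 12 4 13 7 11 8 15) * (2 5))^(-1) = (1 15 8 11 7 13 4 12)(2 5)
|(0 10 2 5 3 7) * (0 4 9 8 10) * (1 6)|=|(1 6)(2 5 3 7 4 9 8 10)|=8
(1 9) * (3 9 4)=[0, 4, 2, 9, 3, 5, 6, 7, 8, 1]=(1 4 3 9)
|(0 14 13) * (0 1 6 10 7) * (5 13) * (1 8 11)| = 10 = |(0 14 5 13 8 11 1 6 10 7)|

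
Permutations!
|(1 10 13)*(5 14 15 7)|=12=|(1 10 13)(5 14 15 7)|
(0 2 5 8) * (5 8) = (0 2 8) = [2, 1, 8, 3, 4, 5, 6, 7, 0]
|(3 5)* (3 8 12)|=4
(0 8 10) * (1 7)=(0 8 10)(1 7)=[8, 7, 2, 3, 4, 5, 6, 1, 10, 9, 0]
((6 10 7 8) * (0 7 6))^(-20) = ((0 7 8)(6 10))^(-20) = (10)(0 7 8)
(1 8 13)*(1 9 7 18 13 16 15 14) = [0, 8, 2, 3, 4, 5, 6, 18, 16, 7, 10, 11, 12, 9, 1, 14, 15, 17, 13] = (1 8 16 15 14)(7 18 13 9)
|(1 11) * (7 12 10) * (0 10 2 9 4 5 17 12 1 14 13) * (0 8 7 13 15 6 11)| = |(0 10 13 8 7 1)(2 9 4 5 17 12)(6 11 14 15)| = 12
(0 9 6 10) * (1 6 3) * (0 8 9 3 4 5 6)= (0 3 1)(4 5 6 10 8 9)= [3, 0, 2, 1, 5, 6, 10, 7, 9, 4, 8]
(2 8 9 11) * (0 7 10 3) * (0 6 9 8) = (0 7 10 3 6 9 11 2) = [7, 1, 0, 6, 4, 5, 9, 10, 8, 11, 3, 2]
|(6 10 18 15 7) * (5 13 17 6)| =8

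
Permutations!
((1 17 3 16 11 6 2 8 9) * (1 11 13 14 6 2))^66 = (1 16 6 3 14 17 13)(2 9)(8 11)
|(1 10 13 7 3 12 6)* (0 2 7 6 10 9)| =10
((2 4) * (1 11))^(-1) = (1 11)(2 4)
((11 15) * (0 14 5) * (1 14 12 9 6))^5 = ((0 12 9 6 1 14 5)(11 15))^5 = (0 14 6 12 5 1 9)(11 15)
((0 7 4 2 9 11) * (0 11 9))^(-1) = ((11)(0 7 4 2))^(-1) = (11)(0 2 4 7)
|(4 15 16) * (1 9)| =6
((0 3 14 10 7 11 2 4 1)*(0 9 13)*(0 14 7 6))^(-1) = (0 6 10 14 13 9 1 4 2 11 7 3) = ((0 3 7 11 2 4 1 9 13 14 10 6))^(-1)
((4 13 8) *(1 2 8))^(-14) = ((1 2 8 4 13))^(-14) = (1 2 8 4 13)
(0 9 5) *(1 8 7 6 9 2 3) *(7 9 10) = (0 2 3 1 8 9 5)(6 10 7) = [2, 8, 3, 1, 4, 0, 10, 6, 9, 5, 7]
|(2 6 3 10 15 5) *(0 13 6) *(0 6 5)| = 8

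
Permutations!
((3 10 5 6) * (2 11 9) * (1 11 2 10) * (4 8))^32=((1 11 9 10 5 6 3)(4 8))^32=(1 5 11 6 9 3 10)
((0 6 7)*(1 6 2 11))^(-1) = ((0 2 11 1 6 7))^(-1) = (0 7 6 1 11 2)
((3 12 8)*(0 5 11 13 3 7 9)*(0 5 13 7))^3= (0 12 13 8 3)(5 9 7 11)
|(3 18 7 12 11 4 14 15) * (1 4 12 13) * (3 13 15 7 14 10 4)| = 14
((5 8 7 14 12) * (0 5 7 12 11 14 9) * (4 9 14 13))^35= ((0 5 8 12 7 14 11 13 4 9))^35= (0 14)(4 12)(5 11)(7 9)(8 13)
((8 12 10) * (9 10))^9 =((8 12 9 10))^9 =(8 12 9 10)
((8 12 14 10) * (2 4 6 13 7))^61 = ((2 4 6 13 7)(8 12 14 10))^61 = (2 4 6 13 7)(8 12 14 10)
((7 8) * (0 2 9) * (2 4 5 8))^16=((0 4 5 8 7 2 9))^16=(0 5 7 9 4 8 2)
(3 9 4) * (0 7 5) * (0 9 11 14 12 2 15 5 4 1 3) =(0 7 4)(1 3 11 14 12 2 15 5 9) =[7, 3, 15, 11, 0, 9, 6, 4, 8, 1, 10, 14, 2, 13, 12, 5]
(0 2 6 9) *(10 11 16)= (0 2 6 9)(10 11 16)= [2, 1, 6, 3, 4, 5, 9, 7, 8, 0, 11, 16, 12, 13, 14, 15, 10]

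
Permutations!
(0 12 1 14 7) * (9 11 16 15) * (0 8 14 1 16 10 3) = (0 12 16 15 9 11 10 3)(7 8 14) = [12, 1, 2, 0, 4, 5, 6, 8, 14, 11, 3, 10, 16, 13, 7, 9, 15]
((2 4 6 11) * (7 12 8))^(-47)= (2 4 6 11)(7 12 8)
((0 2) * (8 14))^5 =(0 2)(8 14)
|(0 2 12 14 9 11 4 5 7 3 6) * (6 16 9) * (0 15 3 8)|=14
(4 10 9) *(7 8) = (4 10 9)(7 8) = [0, 1, 2, 3, 10, 5, 6, 8, 7, 4, 9]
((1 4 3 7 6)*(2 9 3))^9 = (1 2 3 6 4 9 7)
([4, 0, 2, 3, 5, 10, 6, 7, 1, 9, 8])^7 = [4, 0, 2, 3, 5, 10, 6, 7, 1, 9, 8]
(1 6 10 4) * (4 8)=(1 6 10 8 4)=[0, 6, 2, 3, 1, 5, 10, 7, 4, 9, 8]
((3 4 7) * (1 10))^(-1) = (1 10)(3 7 4) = ((1 10)(3 4 7))^(-1)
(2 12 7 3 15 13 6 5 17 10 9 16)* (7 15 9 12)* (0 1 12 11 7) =(0 1 12 15 13 6 5 17 10 11 7 3 9 16 2) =[1, 12, 0, 9, 4, 17, 5, 3, 8, 16, 11, 7, 15, 6, 14, 13, 2, 10]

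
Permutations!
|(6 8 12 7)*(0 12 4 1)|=7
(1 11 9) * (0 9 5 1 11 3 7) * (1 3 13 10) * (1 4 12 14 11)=(0 9 1 13 10 4 12 14 11 5 3 7)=[9, 13, 2, 7, 12, 3, 6, 0, 8, 1, 4, 5, 14, 10, 11]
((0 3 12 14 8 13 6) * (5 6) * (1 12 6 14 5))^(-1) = ((0 3 6)(1 12 5 14 8 13))^(-1) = (0 6 3)(1 13 8 14 5 12)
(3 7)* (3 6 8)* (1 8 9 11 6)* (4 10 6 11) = (11)(1 8 3 7)(4 10 6 9) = [0, 8, 2, 7, 10, 5, 9, 1, 3, 4, 6, 11]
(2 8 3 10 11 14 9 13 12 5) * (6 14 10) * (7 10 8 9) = [0, 1, 9, 6, 4, 2, 14, 10, 3, 13, 11, 8, 5, 12, 7] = (2 9 13 12 5)(3 6 14 7 10 11 8)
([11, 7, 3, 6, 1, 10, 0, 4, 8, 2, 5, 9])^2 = [9, 4, 6, 0, 7, 5, 11, 1, 8, 3, 10, 2]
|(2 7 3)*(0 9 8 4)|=12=|(0 9 8 4)(2 7 3)|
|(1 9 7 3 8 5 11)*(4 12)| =14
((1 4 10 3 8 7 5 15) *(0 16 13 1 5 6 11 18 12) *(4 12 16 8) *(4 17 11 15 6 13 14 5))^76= ((0 8 7 13 1 12)(3 17 11 18 16 14 5 6 15 4 10))^76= (0 1 7)(3 10 4 15 6 5 14 16 18 11 17)(8 12 13)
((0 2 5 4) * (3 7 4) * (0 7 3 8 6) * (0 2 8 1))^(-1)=(0 1 5 2 6 8)(4 7)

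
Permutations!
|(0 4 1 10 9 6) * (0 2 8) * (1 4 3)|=8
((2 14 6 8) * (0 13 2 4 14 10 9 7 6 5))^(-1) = ((0 13 2 10 9 7 6 8 4 14 5))^(-1) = (0 5 14 4 8 6 7 9 10 2 13)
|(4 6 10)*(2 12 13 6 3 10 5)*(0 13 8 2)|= |(0 13 6 5)(2 12 8)(3 10 4)|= 12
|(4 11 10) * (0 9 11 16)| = |(0 9 11 10 4 16)| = 6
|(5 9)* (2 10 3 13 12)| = 10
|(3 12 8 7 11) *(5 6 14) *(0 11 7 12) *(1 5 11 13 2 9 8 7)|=|(0 13 2 9 8 12 7 1 5 6 14 11 3)|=13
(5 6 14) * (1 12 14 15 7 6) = [0, 12, 2, 3, 4, 1, 15, 6, 8, 9, 10, 11, 14, 13, 5, 7] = (1 12 14 5)(6 15 7)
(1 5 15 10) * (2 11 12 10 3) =(1 5 15 3 2 11 12 10) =[0, 5, 11, 2, 4, 15, 6, 7, 8, 9, 1, 12, 10, 13, 14, 3]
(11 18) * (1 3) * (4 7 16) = (1 3)(4 7 16)(11 18) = [0, 3, 2, 1, 7, 5, 6, 16, 8, 9, 10, 18, 12, 13, 14, 15, 4, 17, 11]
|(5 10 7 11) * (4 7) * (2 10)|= 6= |(2 10 4 7 11 5)|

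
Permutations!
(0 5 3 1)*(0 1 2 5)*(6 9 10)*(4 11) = [0, 1, 5, 2, 11, 3, 9, 7, 8, 10, 6, 4] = (2 5 3)(4 11)(6 9 10)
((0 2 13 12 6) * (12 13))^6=(13)(0 12)(2 6)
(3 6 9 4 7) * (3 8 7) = (3 6 9 4)(7 8) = [0, 1, 2, 6, 3, 5, 9, 8, 7, 4]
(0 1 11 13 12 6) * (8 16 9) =(0 1 11 13 12 6)(8 16 9) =[1, 11, 2, 3, 4, 5, 0, 7, 16, 8, 10, 13, 6, 12, 14, 15, 9]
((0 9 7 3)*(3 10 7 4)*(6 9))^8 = ((0 6 9 4 3)(7 10))^8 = (10)(0 4 6 3 9)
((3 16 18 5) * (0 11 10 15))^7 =((0 11 10 15)(3 16 18 5))^7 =(0 15 10 11)(3 5 18 16)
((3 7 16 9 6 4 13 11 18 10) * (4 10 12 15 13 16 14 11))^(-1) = ((3 7 14 11 18 12 15 13 4 16 9 6 10))^(-1) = (3 10 6 9 16 4 13 15 12 18 11 14 7)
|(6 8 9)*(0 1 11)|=3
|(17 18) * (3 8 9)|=|(3 8 9)(17 18)|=6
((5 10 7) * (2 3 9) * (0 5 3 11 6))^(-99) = ((0 5 10 7 3 9 2 11 6))^(-99) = (11)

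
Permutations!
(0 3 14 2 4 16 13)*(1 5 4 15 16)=[3, 5, 15, 14, 1, 4, 6, 7, 8, 9, 10, 11, 12, 0, 2, 16, 13]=(0 3 14 2 15 16 13)(1 5 4)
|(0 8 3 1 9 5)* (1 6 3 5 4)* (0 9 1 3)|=|(0 8 5 9 4 3 6)|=7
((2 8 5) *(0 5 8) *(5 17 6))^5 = ((0 17 6 5 2))^5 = (17)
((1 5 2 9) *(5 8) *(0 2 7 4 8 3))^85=(9)(4 8 5 7)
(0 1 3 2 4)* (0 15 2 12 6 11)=(0 1 3 12 6 11)(2 4 15)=[1, 3, 4, 12, 15, 5, 11, 7, 8, 9, 10, 0, 6, 13, 14, 2]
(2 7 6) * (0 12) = (0 12)(2 7 6) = [12, 1, 7, 3, 4, 5, 2, 6, 8, 9, 10, 11, 0]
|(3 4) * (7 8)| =2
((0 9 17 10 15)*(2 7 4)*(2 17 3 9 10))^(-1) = (0 15 10)(2 17 4 7)(3 9)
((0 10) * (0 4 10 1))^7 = (0 1)(4 10)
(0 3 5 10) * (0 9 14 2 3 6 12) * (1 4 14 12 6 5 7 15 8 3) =(0 5 10 9 12)(1 4 14 2)(3 7 15 8) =[5, 4, 1, 7, 14, 10, 6, 15, 3, 12, 9, 11, 0, 13, 2, 8]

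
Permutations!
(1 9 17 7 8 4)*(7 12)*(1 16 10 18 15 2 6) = (1 9 17 12 7 8 4 16 10 18 15 2 6) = [0, 9, 6, 3, 16, 5, 1, 8, 4, 17, 18, 11, 7, 13, 14, 2, 10, 12, 15]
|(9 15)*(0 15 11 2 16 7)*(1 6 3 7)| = 10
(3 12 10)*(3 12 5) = [0, 1, 2, 5, 4, 3, 6, 7, 8, 9, 12, 11, 10] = (3 5)(10 12)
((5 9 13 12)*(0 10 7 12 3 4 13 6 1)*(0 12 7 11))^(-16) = (0 11 10)(1 6 9 5 12)(3 13 4)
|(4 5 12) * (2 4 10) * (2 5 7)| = |(2 4 7)(5 12 10)| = 3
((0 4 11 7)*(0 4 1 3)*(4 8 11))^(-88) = (0 3 1)(7 11 8)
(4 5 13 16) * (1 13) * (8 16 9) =[0, 13, 2, 3, 5, 1, 6, 7, 16, 8, 10, 11, 12, 9, 14, 15, 4] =(1 13 9 8 16 4 5)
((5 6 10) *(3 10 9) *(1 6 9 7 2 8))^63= (1 2 6 8 7)(3 9 5 10)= ((1 6 7 2 8)(3 10 5 9))^63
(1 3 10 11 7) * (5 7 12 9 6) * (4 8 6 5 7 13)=(1 3 10 11 12 9 5 13 4 8 6 7)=[0, 3, 2, 10, 8, 13, 7, 1, 6, 5, 11, 12, 9, 4]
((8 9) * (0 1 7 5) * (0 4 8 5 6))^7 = (0 6 7 1)(4 5 9 8)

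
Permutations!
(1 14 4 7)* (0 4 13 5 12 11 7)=(0 4)(1 14 13 5 12 11 7)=[4, 14, 2, 3, 0, 12, 6, 1, 8, 9, 10, 7, 11, 5, 13]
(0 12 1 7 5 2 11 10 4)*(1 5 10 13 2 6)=(0 12 5 6 1 7 10 4)(2 11 13)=[12, 7, 11, 3, 0, 6, 1, 10, 8, 9, 4, 13, 5, 2]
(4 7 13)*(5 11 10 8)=(4 7 13)(5 11 10 8)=[0, 1, 2, 3, 7, 11, 6, 13, 5, 9, 8, 10, 12, 4]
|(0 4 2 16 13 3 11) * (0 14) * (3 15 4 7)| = 5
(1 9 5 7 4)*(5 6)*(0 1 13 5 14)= [1, 9, 2, 3, 13, 7, 14, 4, 8, 6, 10, 11, 12, 5, 0]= (0 1 9 6 14)(4 13 5 7)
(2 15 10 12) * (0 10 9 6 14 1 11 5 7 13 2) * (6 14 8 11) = (0 10 12)(1 6 8 11 5 7 13 2 15 9 14) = [10, 6, 15, 3, 4, 7, 8, 13, 11, 14, 12, 5, 0, 2, 1, 9]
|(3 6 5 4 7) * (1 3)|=|(1 3 6 5 4 7)|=6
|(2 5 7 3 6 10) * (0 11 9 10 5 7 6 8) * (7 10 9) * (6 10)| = 20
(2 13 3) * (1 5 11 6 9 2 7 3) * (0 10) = (0 10)(1 5 11 6 9 2 13)(3 7) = [10, 5, 13, 7, 4, 11, 9, 3, 8, 2, 0, 6, 12, 1]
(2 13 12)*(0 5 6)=(0 5 6)(2 13 12)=[5, 1, 13, 3, 4, 6, 0, 7, 8, 9, 10, 11, 2, 12]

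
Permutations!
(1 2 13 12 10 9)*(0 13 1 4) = (0 13 12 10 9 4)(1 2) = [13, 2, 1, 3, 0, 5, 6, 7, 8, 4, 9, 11, 10, 12]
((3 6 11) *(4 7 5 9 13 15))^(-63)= (4 9)(5 15)(7 13)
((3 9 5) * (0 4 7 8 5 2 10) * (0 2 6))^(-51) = (0 3 7 6 5 4 9 8)(2 10)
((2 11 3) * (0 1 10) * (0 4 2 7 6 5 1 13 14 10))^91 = ((0 13 14 10 4 2 11 3 7 6 5 1))^91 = (0 3 14 6 4 1 11 13 7 10 5 2)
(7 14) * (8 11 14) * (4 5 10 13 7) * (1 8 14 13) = [0, 8, 2, 3, 5, 10, 6, 14, 11, 9, 1, 13, 12, 7, 4] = (1 8 11 13 7 14 4 5 10)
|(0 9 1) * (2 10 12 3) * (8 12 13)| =6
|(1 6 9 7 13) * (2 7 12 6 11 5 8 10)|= |(1 11 5 8 10 2 7 13)(6 9 12)|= 24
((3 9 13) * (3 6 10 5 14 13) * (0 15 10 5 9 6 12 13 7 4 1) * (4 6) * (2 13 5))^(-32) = (0 9 1 10 4 15 3)(2 5 6 12 7 13 14)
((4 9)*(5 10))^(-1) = (4 9)(5 10)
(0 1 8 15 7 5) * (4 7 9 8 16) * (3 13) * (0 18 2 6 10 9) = (0 1 16 4 7 5 18 2 6 10 9 8 15)(3 13) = [1, 16, 6, 13, 7, 18, 10, 5, 15, 8, 9, 11, 12, 3, 14, 0, 4, 17, 2]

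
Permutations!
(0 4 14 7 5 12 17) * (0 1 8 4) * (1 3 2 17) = (1 8 4 14 7 5 12)(2 17 3) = [0, 8, 17, 2, 14, 12, 6, 5, 4, 9, 10, 11, 1, 13, 7, 15, 16, 3]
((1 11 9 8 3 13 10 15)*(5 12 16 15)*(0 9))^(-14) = ((0 9 8 3 13 10 5 12 16 15 1 11))^(-14) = (0 1 16 5 13 8)(3 9 11 15 12 10)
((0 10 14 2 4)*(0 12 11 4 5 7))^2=(0 14 5)(2 7 10)(4 11 12)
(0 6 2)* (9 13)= (0 6 2)(9 13)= [6, 1, 0, 3, 4, 5, 2, 7, 8, 13, 10, 11, 12, 9]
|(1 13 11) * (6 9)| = 6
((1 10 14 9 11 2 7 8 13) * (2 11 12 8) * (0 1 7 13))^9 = (0 10 9 8 1 14 12)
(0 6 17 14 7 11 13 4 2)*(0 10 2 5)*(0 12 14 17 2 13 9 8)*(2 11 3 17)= [6, 1, 10, 17, 5, 12, 11, 3, 0, 8, 13, 9, 14, 4, 7, 15, 16, 2]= (0 6 11 9 8)(2 10 13 4 5 12 14 7 3 17)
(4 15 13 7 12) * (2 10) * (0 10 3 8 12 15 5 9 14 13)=(0 10 2 3 8 12 4 5 9 14 13 7 15)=[10, 1, 3, 8, 5, 9, 6, 15, 12, 14, 2, 11, 4, 7, 13, 0]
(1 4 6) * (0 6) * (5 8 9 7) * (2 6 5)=(0 5 8 9 7 2 6 1 4)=[5, 4, 6, 3, 0, 8, 1, 2, 9, 7]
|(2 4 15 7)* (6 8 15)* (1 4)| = |(1 4 6 8 15 7 2)| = 7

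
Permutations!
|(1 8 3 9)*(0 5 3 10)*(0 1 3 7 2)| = |(0 5 7 2)(1 8 10)(3 9)| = 12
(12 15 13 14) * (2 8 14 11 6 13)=(2 8 14 12 15)(6 13 11)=[0, 1, 8, 3, 4, 5, 13, 7, 14, 9, 10, 6, 15, 11, 12, 2]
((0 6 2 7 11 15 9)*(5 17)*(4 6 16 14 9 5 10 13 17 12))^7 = (0 9 14 16)(2 6 4 12 5 15 11 7)(10 13 17)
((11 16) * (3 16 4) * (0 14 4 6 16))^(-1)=(0 3 4 14)(6 11 16)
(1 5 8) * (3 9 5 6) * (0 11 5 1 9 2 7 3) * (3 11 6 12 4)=(0 6)(1 12 4 3 2 7 11 5 8 9)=[6, 12, 7, 2, 3, 8, 0, 11, 9, 1, 10, 5, 4]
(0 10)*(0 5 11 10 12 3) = (0 12 3)(5 11 10) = [12, 1, 2, 0, 4, 11, 6, 7, 8, 9, 5, 10, 3]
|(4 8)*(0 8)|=3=|(0 8 4)|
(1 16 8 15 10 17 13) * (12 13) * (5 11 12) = (1 16 8 15 10 17 5 11 12 13) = [0, 16, 2, 3, 4, 11, 6, 7, 15, 9, 17, 12, 13, 1, 14, 10, 8, 5]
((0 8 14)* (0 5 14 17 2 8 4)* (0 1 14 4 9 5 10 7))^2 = (0 5 1 10)(2 17 8)(4 14 7 9) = ((0 9 5 4 1 14 10 7)(2 8 17))^2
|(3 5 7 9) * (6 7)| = |(3 5 6 7 9)| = 5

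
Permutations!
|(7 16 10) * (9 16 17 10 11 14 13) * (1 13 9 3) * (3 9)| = |(1 13 9 16 11 14 3)(7 17 10)| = 21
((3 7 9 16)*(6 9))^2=((3 7 6 9 16))^2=(3 6 16 7 9)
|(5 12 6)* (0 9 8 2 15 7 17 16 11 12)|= |(0 9 8 2 15 7 17 16 11 12 6 5)|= 12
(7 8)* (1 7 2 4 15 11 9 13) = (1 7 8 2 4 15 11 9 13) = [0, 7, 4, 3, 15, 5, 6, 8, 2, 13, 10, 9, 12, 1, 14, 11]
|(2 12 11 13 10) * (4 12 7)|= |(2 7 4 12 11 13 10)|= 7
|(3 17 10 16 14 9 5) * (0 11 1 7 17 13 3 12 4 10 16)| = |(0 11 1 7 17 16 14 9 5 12 4 10)(3 13)| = 12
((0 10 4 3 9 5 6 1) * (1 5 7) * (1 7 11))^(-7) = ((0 10 4 3 9 11 1)(5 6))^(-7) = (11)(5 6)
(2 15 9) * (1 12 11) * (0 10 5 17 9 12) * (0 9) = (0 10 5 17)(1 9 2 15 12 11) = [10, 9, 15, 3, 4, 17, 6, 7, 8, 2, 5, 1, 11, 13, 14, 12, 16, 0]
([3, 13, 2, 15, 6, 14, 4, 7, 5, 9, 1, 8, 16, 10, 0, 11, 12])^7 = (1 13 10)(4 6)(12 16)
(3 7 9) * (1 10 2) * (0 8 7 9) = (0 8 7)(1 10 2)(3 9) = [8, 10, 1, 9, 4, 5, 6, 0, 7, 3, 2]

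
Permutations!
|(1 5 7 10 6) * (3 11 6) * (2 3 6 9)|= 20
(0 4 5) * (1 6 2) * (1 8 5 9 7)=(0 4 9 7 1 6 2 8 5)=[4, 6, 8, 3, 9, 0, 2, 1, 5, 7]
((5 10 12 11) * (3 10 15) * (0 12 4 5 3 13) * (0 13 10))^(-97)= (0 3 11 12)(4 10 15 5)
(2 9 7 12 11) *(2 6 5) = [0, 1, 9, 3, 4, 2, 5, 12, 8, 7, 10, 6, 11] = (2 9 7 12 11 6 5)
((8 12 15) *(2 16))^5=(2 16)(8 15 12)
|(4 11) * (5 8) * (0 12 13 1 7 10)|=6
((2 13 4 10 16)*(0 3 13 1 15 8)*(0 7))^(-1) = ((0 3 13 4 10 16 2 1 15 8 7))^(-1) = (0 7 8 15 1 2 16 10 4 13 3)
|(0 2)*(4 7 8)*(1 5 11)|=6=|(0 2)(1 5 11)(4 7 8)|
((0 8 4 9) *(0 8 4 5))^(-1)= (0 5 8 9 4)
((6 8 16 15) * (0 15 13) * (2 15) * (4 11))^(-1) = ((0 2 15 6 8 16 13)(4 11))^(-1) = (0 13 16 8 6 15 2)(4 11)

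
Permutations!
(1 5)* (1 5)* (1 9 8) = (1 9 8) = [0, 9, 2, 3, 4, 5, 6, 7, 1, 8]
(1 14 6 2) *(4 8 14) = [0, 4, 1, 3, 8, 5, 2, 7, 14, 9, 10, 11, 12, 13, 6] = (1 4 8 14 6 2)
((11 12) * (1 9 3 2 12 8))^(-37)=(1 11 2 9 8 12 3)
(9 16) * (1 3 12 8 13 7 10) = (1 3 12 8 13 7 10)(9 16) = [0, 3, 2, 12, 4, 5, 6, 10, 13, 16, 1, 11, 8, 7, 14, 15, 9]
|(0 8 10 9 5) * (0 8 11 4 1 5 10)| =|(0 11 4 1 5 8)(9 10)| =6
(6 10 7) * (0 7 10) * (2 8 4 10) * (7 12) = [12, 1, 8, 3, 10, 5, 0, 6, 4, 9, 2, 11, 7] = (0 12 7 6)(2 8 4 10)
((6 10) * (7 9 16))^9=(16)(6 10)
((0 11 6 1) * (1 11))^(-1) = (0 1)(6 11)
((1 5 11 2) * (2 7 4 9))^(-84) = ((1 5 11 7 4 9 2))^(-84) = (11)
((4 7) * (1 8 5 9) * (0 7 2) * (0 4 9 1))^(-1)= ((0 7 9)(1 8 5)(2 4))^(-1)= (0 9 7)(1 5 8)(2 4)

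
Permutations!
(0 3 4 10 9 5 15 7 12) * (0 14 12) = [3, 1, 2, 4, 10, 15, 6, 0, 8, 5, 9, 11, 14, 13, 12, 7] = (0 3 4 10 9 5 15 7)(12 14)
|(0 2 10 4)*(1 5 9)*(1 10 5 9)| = 7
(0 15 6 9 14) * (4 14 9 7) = [15, 1, 2, 3, 14, 5, 7, 4, 8, 9, 10, 11, 12, 13, 0, 6] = (0 15 6 7 4 14)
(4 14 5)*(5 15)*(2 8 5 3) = (2 8 5 4 14 15 3) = [0, 1, 8, 2, 14, 4, 6, 7, 5, 9, 10, 11, 12, 13, 15, 3]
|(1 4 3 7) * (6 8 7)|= |(1 4 3 6 8 7)|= 6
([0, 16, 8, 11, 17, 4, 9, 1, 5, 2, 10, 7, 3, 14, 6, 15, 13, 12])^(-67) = [0, 5, 7, 9, 13, 16, 3, 8, 1, 11, 10, 2, 6, 17, 12, 15, 4, 14]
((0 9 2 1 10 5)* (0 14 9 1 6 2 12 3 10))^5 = (0 1)(2 6)(3 12 9 14 5 10)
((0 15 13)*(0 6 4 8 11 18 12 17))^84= (0 4 12 13 11)(6 18 15 8 17)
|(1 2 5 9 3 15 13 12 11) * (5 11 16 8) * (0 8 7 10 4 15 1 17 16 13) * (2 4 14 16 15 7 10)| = 12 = |(0 8 5 9 3 1 4 7 2 11 17 15)(10 14 16)(12 13)|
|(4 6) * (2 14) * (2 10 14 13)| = |(2 13)(4 6)(10 14)| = 2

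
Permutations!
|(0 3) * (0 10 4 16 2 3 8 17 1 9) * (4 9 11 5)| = |(0 8 17 1 11 5 4 16 2 3 10 9)| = 12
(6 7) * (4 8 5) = [0, 1, 2, 3, 8, 4, 7, 6, 5] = (4 8 5)(6 7)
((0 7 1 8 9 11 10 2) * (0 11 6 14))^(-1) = (0 14 6 9 8 1 7)(2 10 11)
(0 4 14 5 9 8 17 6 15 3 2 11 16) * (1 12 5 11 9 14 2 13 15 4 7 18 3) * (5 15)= (0 7 18 3 13 5 14 11 16)(1 12 15)(2 9 8 17 6 4)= [7, 12, 9, 13, 2, 14, 4, 18, 17, 8, 10, 16, 15, 5, 11, 1, 0, 6, 3]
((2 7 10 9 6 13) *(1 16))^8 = (16)(2 10 6)(7 9 13)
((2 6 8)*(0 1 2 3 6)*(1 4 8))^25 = (0 6 4 1 8 2 3)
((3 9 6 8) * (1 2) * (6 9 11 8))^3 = (11)(1 2) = ((1 2)(3 11 8))^3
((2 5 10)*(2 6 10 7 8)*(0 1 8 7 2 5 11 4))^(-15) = (0 4 11 2 5 8 1)(6 10)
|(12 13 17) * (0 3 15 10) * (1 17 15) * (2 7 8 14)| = 8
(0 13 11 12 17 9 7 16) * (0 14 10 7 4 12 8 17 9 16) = (0 13 11 8 17 16 14 10 7)(4 12 9) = [13, 1, 2, 3, 12, 5, 6, 0, 17, 4, 7, 8, 9, 11, 10, 15, 14, 16]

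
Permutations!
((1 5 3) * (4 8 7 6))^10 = ((1 5 3)(4 8 7 6))^10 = (1 5 3)(4 7)(6 8)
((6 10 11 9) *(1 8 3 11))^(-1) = (1 10 6 9 11 3 8)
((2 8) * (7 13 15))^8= (7 15 13)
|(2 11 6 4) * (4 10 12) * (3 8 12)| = |(2 11 6 10 3 8 12 4)| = 8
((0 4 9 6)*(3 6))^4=(0 6 3 9 4)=((0 4 9 3 6))^4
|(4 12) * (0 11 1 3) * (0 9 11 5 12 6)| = 20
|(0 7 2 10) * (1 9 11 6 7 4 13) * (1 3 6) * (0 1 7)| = |(0 4 13 3 6)(1 9 11 7 2 10)| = 30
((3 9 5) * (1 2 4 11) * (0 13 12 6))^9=(0 13 12 6)(1 2 4 11)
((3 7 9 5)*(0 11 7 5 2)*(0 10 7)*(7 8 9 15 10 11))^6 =((0 7 15 10 8 9 2 11)(3 5))^6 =(0 2 8 15)(7 11 9 10)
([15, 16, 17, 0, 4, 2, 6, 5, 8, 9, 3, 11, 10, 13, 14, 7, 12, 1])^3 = [5, 10, 16, 7, 4, 1, 6, 17, 8, 9, 15, 11, 0, 13, 14, 2, 3, 12]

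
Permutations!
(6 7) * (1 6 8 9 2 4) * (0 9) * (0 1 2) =(0 9)(1 6 7 8)(2 4) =[9, 6, 4, 3, 2, 5, 7, 8, 1, 0]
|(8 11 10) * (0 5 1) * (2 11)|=12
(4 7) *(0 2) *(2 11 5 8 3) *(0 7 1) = (0 11 5 8 3 2 7 4 1) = [11, 0, 7, 2, 1, 8, 6, 4, 3, 9, 10, 5]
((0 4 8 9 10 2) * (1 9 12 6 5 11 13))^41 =(0 5 10 12 1 4 11 2 6 9 8 13)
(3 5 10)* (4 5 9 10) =(3 9 10)(4 5) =[0, 1, 2, 9, 5, 4, 6, 7, 8, 10, 3]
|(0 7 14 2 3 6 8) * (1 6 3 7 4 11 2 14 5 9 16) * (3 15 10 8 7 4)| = |(0 3 15 10 8)(1 6 7 5 9 16)(2 4 11)| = 30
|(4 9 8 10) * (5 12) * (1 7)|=|(1 7)(4 9 8 10)(5 12)|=4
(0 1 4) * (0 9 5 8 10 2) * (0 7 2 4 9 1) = (1 9 5 8 10 4)(2 7) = [0, 9, 7, 3, 1, 8, 6, 2, 10, 5, 4]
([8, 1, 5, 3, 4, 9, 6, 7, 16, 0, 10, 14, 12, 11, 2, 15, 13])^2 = (0 16 11 2 9 8 13 14 5)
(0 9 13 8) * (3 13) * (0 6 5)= (0 9 3 13 8 6 5)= [9, 1, 2, 13, 4, 0, 5, 7, 6, 3, 10, 11, 12, 8]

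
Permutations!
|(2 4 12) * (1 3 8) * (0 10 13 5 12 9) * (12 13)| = |(0 10 12 2 4 9)(1 3 8)(5 13)| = 6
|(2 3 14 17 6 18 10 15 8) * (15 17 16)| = 12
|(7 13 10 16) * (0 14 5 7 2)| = |(0 14 5 7 13 10 16 2)| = 8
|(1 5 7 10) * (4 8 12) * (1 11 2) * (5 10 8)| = 20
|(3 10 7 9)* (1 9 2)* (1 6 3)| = |(1 9)(2 6 3 10 7)| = 10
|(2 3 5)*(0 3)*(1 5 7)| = |(0 3 7 1 5 2)| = 6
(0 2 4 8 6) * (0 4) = (0 2)(4 8 6) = [2, 1, 0, 3, 8, 5, 4, 7, 6]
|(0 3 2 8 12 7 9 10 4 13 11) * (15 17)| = 22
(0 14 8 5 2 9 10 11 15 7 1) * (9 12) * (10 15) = (0 14 8 5 2 12 9 15 7 1)(10 11) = [14, 0, 12, 3, 4, 2, 6, 1, 5, 15, 11, 10, 9, 13, 8, 7]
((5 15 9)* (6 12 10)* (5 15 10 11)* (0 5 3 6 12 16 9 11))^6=(16)(0 10)(5 12)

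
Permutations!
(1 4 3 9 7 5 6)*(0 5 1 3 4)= (0 5 6 3 9 7 1)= [5, 0, 2, 9, 4, 6, 3, 1, 8, 7]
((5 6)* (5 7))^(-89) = (5 6 7)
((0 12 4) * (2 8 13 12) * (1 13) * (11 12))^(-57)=((0 2 8 1 13 11 12 4))^(-57)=(0 4 12 11 13 1 8 2)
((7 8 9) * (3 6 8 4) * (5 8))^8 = ((3 6 5 8 9 7 4))^8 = (3 6 5 8 9 7 4)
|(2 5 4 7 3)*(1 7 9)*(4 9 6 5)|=|(1 7 3 2 4 6 5 9)|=8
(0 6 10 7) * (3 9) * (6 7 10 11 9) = (0 7)(3 6 11 9) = [7, 1, 2, 6, 4, 5, 11, 0, 8, 3, 10, 9]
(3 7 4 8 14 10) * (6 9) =(3 7 4 8 14 10)(6 9) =[0, 1, 2, 7, 8, 5, 9, 4, 14, 6, 3, 11, 12, 13, 10]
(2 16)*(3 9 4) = (2 16)(3 9 4) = [0, 1, 16, 9, 3, 5, 6, 7, 8, 4, 10, 11, 12, 13, 14, 15, 2]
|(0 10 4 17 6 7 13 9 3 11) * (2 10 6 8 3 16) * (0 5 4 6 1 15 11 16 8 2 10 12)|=72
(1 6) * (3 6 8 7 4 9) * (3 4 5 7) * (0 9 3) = (0 9 4 3 6 1 8)(5 7) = [9, 8, 2, 6, 3, 7, 1, 5, 0, 4]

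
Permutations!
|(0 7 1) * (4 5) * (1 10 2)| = 10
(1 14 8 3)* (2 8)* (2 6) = (1 14 6 2 8 3) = [0, 14, 8, 1, 4, 5, 2, 7, 3, 9, 10, 11, 12, 13, 6]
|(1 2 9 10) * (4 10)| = 5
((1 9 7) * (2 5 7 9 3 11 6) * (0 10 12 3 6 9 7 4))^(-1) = (0 4 5 2 6 1 7 9 11 3 12 10)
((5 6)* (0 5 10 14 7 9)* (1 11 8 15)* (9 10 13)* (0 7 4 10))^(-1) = (0 7 9 13 6 5)(1 15 8 11)(4 14 10)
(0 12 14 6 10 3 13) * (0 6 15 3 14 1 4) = [12, 4, 2, 13, 0, 5, 10, 7, 8, 9, 14, 11, 1, 6, 15, 3] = (0 12 1 4)(3 13 6 10 14 15)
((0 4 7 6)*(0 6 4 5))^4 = ((0 5)(4 7))^4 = (7)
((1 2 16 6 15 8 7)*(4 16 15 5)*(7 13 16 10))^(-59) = (1 5 8 7 6 15 10 16 2 4 13)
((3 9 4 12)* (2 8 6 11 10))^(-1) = (2 10 11 6 8)(3 12 4 9)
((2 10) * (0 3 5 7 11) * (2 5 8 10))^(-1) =(0 11 7 5 10 8 3)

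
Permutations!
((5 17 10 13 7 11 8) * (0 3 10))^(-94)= ((0 3 10 13 7 11 8 5 17))^(-94)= (0 11 3 8 10 5 13 17 7)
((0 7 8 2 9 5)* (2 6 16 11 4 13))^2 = ((0 7 8 6 16 11 4 13 2 9 5))^2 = (0 8 16 4 2 5 7 6 11 13 9)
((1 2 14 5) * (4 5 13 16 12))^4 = (1 16)(2 12)(4 14)(5 13)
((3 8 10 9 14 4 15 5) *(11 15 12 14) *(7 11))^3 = ((3 8 10 9 7 11 15 5)(4 12 14))^3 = (3 9 15 8 7 5 10 11)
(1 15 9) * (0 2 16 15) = (0 2 16 15 9 1) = [2, 0, 16, 3, 4, 5, 6, 7, 8, 1, 10, 11, 12, 13, 14, 9, 15]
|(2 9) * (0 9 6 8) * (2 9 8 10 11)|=4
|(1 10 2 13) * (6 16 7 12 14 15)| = |(1 10 2 13)(6 16 7 12 14 15)| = 12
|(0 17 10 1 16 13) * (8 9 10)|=|(0 17 8 9 10 1 16 13)|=8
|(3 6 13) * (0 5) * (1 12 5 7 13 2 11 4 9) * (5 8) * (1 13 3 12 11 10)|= |(0 7 3 6 2 10 1 11 4 9 13 12 8 5)|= 14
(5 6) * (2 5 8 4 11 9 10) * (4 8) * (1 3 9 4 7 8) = [0, 3, 5, 9, 11, 6, 7, 8, 1, 10, 2, 4] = (1 3 9 10 2 5 6 7 8)(4 11)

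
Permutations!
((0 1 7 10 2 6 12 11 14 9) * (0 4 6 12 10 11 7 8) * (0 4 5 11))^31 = (0 6 7 4 12 8 2 1 10)(5 9 14 11)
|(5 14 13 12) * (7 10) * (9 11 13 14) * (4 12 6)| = 14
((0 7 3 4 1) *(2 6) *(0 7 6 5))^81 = ((0 6 2 5)(1 7 3 4))^81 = (0 6 2 5)(1 7 3 4)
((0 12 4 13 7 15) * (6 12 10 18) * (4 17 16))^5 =((0 10 18 6 12 17 16 4 13 7 15))^5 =(0 17 15 12 7 6 13 18 4 10 16)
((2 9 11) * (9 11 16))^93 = ((2 11)(9 16))^93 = (2 11)(9 16)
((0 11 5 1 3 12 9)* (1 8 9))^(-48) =((0 11 5 8 9)(1 3 12))^(-48) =(12)(0 5 9 11 8)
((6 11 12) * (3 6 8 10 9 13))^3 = ((3 6 11 12 8 10 9 13))^3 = (3 12 9 6 8 13 11 10)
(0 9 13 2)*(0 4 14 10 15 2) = (0 9 13)(2 4 14 10 15) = [9, 1, 4, 3, 14, 5, 6, 7, 8, 13, 15, 11, 12, 0, 10, 2]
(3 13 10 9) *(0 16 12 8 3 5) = (0 16 12 8 3 13 10 9 5) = [16, 1, 2, 13, 4, 0, 6, 7, 3, 5, 9, 11, 8, 10, 14, 15, 12]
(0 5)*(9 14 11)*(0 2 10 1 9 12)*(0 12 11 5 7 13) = (0 7 13)(1 9 14 5 2 10) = [7, 9, 10, 3, 4, 2, 6, 13, 8, 14, 1, 11, 12, 0, 5]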